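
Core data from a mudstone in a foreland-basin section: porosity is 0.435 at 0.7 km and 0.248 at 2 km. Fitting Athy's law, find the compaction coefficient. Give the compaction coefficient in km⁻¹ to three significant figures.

0.432 km⁻¹

Athy: phi(Z) = phi₀ e^(−kZ) ⇒ phi₁/phi₂ = e^{k(Z₂−Z₁)} ⇒ k = ln(phi₁/phi₂)/(Z₂−Z₁)
k = ln(0.435/0.248) / (2 − 0.7) = ln(1.754) / 1.3 = 0.5619 / 1.3 = 0.4322 km⁻¹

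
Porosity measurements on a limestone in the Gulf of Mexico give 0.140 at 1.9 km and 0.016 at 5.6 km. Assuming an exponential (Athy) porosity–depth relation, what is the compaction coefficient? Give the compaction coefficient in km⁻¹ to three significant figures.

Athy: φ(Z) = φ₀ e^(−kZ) ⇒ φ₁/φ₂ = e^{k(Z₂−Z₁)} ⇒ k = ln(φ₁/φ₂)/(Z₂−Z₁)
k = ln(0.14/0.016) / (5.6 − 1.9) = ln(8.75) / 3.7 = 2.1691 / 3.7 = 0.5862 km⁻¹

0.586 km⁻¹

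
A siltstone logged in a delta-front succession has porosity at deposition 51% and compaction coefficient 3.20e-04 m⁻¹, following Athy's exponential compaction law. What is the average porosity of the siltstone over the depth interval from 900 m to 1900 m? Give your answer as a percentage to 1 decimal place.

Working in km (1 km = 1000 m; k in km⁻¹ = k in m⁻¹ × 1000):
⟨φ⟩ = (1/(z₂−z₁)) ∫ φ₀ e^(−kz) dz = φ₀·(e^(−k·z₁) − e^(−k·z₂)) / (k·(z₂−z₁))
e^(−0.32×0.9) = 0.7498; e^(−0.32×1.9) = 0.5444
⟨φ⟩ = 0.51 × (0.7498 − 0.5444) / (0.32 × 1) = 0.51 × 0.6416 = 0.3272

32.7%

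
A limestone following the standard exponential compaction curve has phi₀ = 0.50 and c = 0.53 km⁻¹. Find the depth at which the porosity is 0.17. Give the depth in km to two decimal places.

2.04 km

Invert Athy's law: Z = ln(phi₀/phi) / c
Z = ln(0.5/0.17) / 0.53 = ln(2.941) / 0.53 = 1.0788 / 0.53 = 2.035 km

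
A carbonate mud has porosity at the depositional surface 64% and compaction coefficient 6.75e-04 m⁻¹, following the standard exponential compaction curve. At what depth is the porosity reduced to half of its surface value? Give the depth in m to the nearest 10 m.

1030 m

Working in km (1 km = 1000 m; k in km⁻¹ = k in m⁻¹ × 1000):
phi/phi₀ = 1/2 ⇒ exp(−k·z) = 1/2 ⇒ z = ln(2) / k
z = 0.6931 / 0.675 = 1.027 km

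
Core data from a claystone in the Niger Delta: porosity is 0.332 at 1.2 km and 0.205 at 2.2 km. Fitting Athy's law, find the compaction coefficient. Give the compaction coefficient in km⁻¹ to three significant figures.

0.482 km⁻¹

Athy: phi(d) = phi₀ e^(−kd) ⇒ phi₁/phi₂ = e^{k(d₂−d₁)} ⇒ k = ln(phi₁/phi₂)/(d₂−d₁)
k = ln(0.332/0.205) / (2.2 − 1.2) = ln(1.62) / 1 = 0.4821 / 1 = 0.4821 km⁻¹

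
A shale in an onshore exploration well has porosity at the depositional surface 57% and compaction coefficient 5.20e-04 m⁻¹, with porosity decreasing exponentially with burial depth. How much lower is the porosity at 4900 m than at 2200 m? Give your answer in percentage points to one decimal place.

Working in km (1 km = 1000 m; k in km⁻¹ = k in m⁻¹ × 1000):
n(2.2) = 0.57·e^(−0.52×2.2) = 0.1816
n(4.9) = 0.57·e^(−0.52×4.9) = 0.0446
Δn = 0.1816 − 0.0446 = 0.1370

13.7 percentage points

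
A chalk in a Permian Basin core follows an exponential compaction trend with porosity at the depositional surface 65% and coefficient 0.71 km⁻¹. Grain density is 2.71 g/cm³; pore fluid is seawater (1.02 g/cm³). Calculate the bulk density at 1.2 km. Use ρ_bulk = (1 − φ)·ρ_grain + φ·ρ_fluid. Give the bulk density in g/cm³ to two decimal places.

2.24 g/cm³

Porosity at depth: n = 0.65·exp(−0.71×1.2) = 0.65×0.4266 = 0.2773
Bulk density: ρ_b = (1−n)ρ_g + n·ρ_f = 0.7227×2.71 + 0.2773×1.02
       = 1.959 + 0.283 = 2.241 g/cm³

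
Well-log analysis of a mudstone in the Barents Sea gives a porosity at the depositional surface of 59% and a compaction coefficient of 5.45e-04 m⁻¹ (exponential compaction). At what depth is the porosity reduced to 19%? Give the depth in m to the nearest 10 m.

2080 m

Working in km (1 km = 1000 m; β in km⁻¹ = β in m⁻¹ × 1000):
Invert Athy's law: Z = ln(n₀/n) / β
Z = ln(0.59/0.19) / 0.545 = ln(3.105) / 0.545 = 1.1331 / 0.545 = 2.079 km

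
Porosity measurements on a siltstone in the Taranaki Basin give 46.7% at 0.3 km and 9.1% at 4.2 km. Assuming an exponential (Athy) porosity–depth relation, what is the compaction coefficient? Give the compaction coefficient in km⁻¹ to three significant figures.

Athy: phi(z) = phi₀ e^(−kz) ⇒ phi₁/phi₂ = e^{k(z₂−z₁)} ⇒ k = ln(phi₁/phi₂)/(z₂−z₁)
k = ln(0.467/0.091) / (4.2 − 0.3) = ln(5.132) / 3.9 = 1.6355 / 3.9 = 0.4194 km⁻¹

0.419 km⁻¹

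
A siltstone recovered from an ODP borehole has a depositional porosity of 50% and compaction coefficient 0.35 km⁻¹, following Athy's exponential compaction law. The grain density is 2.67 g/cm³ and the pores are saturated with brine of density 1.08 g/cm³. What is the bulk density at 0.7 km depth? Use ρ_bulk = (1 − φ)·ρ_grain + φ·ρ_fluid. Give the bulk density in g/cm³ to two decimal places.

Porosity at depth: n = 0.5·exp(−0.35×0.7) = 0.5×0.7827 = 0.3914
Bulk density: ρ_b = (1−n)ρ_g + n·ρ_f = 0.6086×2.67 + 0.3914×1.08
       = 1.625 + 0.423 = 2.048 g/cm³

2.05 g/cm³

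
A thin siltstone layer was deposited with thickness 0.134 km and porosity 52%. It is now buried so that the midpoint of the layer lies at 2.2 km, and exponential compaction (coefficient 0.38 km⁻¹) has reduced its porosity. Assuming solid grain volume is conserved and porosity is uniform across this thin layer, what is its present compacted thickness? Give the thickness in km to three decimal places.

Porosity at 2.2 km: phi = 0.52·exp(−0.38×2.2) = 0.2254
Solid-volume conservation: h(1−phi) = h₀(1−phi₀) ⇒ h = h₀·(1−phi₀)/(1−phi)
h = 0.134 × (1 − 0.52)/(1 − 0.2254) = 0.134 × 0.6197 = 0.0830 km

0.083 km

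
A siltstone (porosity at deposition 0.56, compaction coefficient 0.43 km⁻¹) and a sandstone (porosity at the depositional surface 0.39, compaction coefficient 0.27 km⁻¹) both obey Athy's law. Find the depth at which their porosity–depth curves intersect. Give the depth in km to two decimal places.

2.26 km

Set φ₀ₐ e^(−βₐd) = φ₀ᵦ e^(−βᵦd) ⇒ ln(φ₀ₐ/φ₀ᵦ) = (βₐ − βᵦ)·d
d = ln(0.56/0.39) / (0.43 − 0.27) = 0.3618 / 0.16 = 2.261 km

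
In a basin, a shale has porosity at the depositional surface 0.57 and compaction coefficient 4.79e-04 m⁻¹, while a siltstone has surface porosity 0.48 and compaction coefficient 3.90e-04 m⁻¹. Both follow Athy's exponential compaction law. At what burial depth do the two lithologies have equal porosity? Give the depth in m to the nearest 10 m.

1930 m

Working in km (1 km = 1000 m; β in km⁻¹ = β in m⁻¹ × 1000):
Set phi₀ₐ e^(−βₐz) = phi₀ᵦ e^(−βᵦz) ⇒ ln(phi₀ₐ/phi₀ᵦ) = (βₐ − βᵦ)·z
z = ln(0.57/0.48) / (0.479 − 0.39) = 0.1719 / 0.089 = 1.931 km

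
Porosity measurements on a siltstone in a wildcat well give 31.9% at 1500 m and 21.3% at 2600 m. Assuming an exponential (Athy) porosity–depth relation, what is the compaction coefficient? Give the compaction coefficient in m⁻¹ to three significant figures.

Working in km (1 km = 1000 m; c in km⁻¹ = c in m⁻¹ × 1000):
Athy: φ(z) = φ₀ e^(−cz) ⇒ φ₁/φ₂ = e^{c(z₂−z₁)} ⇒ c = ln(φ₁/φ₂)/(z₂−z₁)
c = ln(0.319/0.213) / (2.6 − 1.5) = ln(1.498) / 1.1 = 0.4039 / 1.1 = 0.3672 km⁻¹

0.000367 m⁻¹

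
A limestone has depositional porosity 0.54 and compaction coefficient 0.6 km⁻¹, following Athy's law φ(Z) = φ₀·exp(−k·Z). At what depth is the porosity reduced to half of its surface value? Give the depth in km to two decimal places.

φ/φ₀ = 1/2 ⇒ exp(−k·Z) = 1/2 ⇒ Z = ln(2) / k
Z = 0.6931 / 0.6 = 1.155 km

1.16 km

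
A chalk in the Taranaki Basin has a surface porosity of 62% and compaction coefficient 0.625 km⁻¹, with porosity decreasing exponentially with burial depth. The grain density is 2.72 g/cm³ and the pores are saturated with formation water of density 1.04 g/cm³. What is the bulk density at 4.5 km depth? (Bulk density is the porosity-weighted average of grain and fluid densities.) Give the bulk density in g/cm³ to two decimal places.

Porosity at depth: phi = 0.62·exp(−0.625×4.5) = 0.62×0.0601 = 0.0372
Bulk density: ρ_b = (1−phi)ρ_g + phi·ρ_f = 0.9628×2.72 + 0.0372×1.04
       = 2.619 + 0.039 = 2.657 g/cm³

2.66 g/cm³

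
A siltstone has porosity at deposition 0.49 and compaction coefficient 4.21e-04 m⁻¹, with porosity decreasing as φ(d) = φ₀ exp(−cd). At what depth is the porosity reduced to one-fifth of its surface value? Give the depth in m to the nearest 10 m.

3820 m

Working in km (1 km = 1000 m; c in km⁻¹ = c in m⁻¹ × 1000):
φ/φ₀ = 1/5 ⇒ exp(−c·d) = 1/5 ⇒ d = ln(5) / c
d = 1.6094 / 0.421 = 3.823 km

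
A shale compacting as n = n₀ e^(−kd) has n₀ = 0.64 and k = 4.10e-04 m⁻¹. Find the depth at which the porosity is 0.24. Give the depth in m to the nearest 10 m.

2390 m

Working in km (1 km = 1000 m; k in km⁻¹ = k in m⁻¹ × 1000):
Invert Athy's law: d = ln(n₀/n) / k
d = ln(0.64/0.24) / 0.41 = ln(2.667) / 0.41 = 0.9808 / 0.41 = 2.392 km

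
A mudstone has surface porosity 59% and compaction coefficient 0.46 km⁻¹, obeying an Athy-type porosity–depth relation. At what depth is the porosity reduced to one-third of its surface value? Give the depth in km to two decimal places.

2.39 km

n/n₀ = 1/3 ⇒ exp(−c·d) = 1/3 ⇒ d = ln(3) / c
d = 1.0986 / 0.46 = 2.388 km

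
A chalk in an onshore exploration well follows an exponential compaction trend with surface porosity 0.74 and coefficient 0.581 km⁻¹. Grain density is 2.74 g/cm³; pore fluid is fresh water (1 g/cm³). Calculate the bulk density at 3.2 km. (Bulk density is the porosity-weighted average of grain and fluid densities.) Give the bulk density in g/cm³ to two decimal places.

Porosity at depth: n = 0.74·exp(−0.581×3.2) = 0.74×0.1558 = 0.1153
Bulk density: ρ_b = (1−n)ρ_g + n·ρ_f = 0.8847×2.74 + 0.1153×1
       = 2.424 + 0.115 = 2.539 g/cm³

2.54 g/cm³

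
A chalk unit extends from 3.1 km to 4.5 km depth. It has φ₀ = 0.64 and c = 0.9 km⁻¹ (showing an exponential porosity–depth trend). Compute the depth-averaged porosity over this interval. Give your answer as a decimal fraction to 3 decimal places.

⟨φ⟩ = (1/(d₂−d₁)) ∫ φ₀ e^(−cd) dd = φ₀·(e^(−c·d₁) − e^(−c·d₂)) / (c·(d₂−d₁))
e^(−0.9×3.1) = 0.0614; e^(−0.9×4.5) = 0.0174
⟨φ⟩ = 0.64 × (0.0614 − 0.0174) / (0.9 × 1.4) = 0.64 × 0.0349 = 0.0223

0.022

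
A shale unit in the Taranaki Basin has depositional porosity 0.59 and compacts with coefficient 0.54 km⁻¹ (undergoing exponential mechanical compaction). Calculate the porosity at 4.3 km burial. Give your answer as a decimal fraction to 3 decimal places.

0.058

n = n₀·exp(−c·Z) = 0.59 × exp(−0.54 × 4.3) = 0.59 × exp(−2.322)
  = 0.59 × 0.0981 = 0.0579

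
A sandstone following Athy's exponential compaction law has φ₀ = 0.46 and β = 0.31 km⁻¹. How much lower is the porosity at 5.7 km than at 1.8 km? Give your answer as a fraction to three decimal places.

0.185

φ(1.8) = 0.46·e^(−0.31×1.8) = 0.2633
φ(5.7) = 0.46·e^(−0.31×5.7) = 0.0786
Δφ = 0.2633 − 0.0786 = 0.1847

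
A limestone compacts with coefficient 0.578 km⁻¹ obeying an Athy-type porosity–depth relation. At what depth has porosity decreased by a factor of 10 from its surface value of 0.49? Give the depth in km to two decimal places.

φ/φ₀ = 1/10 ⇒ exp(−k·z) = 1/10 ⇒ z = ln(10) / k
z = 2.3026 / 0.578 = 3.984 km

3.98 km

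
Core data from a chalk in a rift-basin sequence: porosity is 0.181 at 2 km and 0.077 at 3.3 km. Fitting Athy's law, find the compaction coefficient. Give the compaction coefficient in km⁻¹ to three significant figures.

Athy: n(z) = n₀ e^(−kz) ⇒ n₁/n₂ = e^{k(z₂−z₁)} ⇒ k = ln(n₁/n₂)/(z₂−z₁)
k = ln(0.181/0.077) / (3.3 − 2) = ln(2.351) / 1.3 = 0.8547 / 1.3 = 0.6575 km⁻¹

0.657 km⁻¹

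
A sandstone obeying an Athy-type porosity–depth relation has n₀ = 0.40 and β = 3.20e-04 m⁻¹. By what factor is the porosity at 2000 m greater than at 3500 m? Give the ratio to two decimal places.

1.62

Working in km (1 km = 1000 m; β in km⁻¹ = β in m⁻¹ × 1000):
n(d₁)/n(d₂) = e^(−β·d₁)/e^(−β·d₂) = e^{β(d₂−d₁)}
= exp(0.32 × 1.5) = exp(0.48) = 1.6161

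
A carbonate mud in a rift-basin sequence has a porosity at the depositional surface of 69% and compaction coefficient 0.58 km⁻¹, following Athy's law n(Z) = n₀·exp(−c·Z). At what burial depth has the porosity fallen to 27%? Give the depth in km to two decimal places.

Invert Athy's law: Z = ln(n₀/n) / c
Z = ln(0.69/0.27) / 0.58 = ln(2.556) / 0.58 = 0.9383 / 0.58 = 1.618 km

1.62 km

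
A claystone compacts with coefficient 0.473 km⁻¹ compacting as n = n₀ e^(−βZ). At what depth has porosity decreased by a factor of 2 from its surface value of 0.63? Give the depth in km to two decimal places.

1.47 km

n/n₀ = 1/2 ⇒ exp(−β·Z) = 1/2 ⇒ Z = ln(2) / β
Z = 0.6931 / 0.473 = 1.465 km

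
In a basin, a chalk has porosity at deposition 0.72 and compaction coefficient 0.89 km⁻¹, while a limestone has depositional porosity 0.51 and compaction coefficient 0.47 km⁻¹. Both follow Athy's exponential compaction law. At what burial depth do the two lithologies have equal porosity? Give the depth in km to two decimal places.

0.82 km

Set n₀ₐ e^(−kₐz) = n₀ᵦ e^(−kᵦz) ⇒ ln(n₀ₐ/n₀ᵦ) = (kₐ − kᵦ)·z
z = ln(0.72/0.51) / (0.89 − 0.47) = 0.3448 / 0.42 = 0.821 km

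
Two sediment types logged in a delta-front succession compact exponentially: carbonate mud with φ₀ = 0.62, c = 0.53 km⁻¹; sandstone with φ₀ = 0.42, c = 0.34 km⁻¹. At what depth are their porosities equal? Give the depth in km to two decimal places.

Set φ₀ₐ e^(−cₐz) = φ₀ᵦ e^(−cᵦz) ⇒ ln(φ₀ₐ/φ₀ᵦ) = (cₐ − cᵦ)·z
z = ln(0.62/0.42) / (0.53 − 0.34) = 0.3895 / 0.19 = 2.050 km

2.05 km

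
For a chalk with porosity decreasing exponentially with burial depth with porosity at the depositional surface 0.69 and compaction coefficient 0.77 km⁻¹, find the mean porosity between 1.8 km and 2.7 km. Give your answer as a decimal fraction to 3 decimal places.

0.124

⟨phi⟩ = (1/(Z₂−Z₁)) ∫ phi₀ e^(−kZ) dZ = phi₀·(e^(−k·Z₁) − e^(−k·Z₂)) / (k·(Z₂−Z₁))
e^(−0.77×1.8) = 0.2501; e^(−0.77×2.7) = 0.1251
⟨phi⟩ = 0.69 × (0.2501 − 0.1251) / (0.77 × 0.9) = 0.69 × 0.1804 = 0.1245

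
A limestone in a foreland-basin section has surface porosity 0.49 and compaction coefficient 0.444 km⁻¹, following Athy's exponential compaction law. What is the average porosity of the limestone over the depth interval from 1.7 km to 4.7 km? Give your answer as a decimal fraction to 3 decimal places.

⟨n⟩ = (1/(d₂−d₁)) ∫ n₀ e^(−kd) dd = n₀·(e^(−k·d₁) − e^(−k·d₂)) / (k·(d₂−d₁))
e^(−0.444×1.7) = 0.4701; e^(−0.444×4.7) = 0.1241
⟨n⟩ = 0.49 × (0.4701 − 0.1241) / (0.444 × 3) = 0.49 × 0.2598 = 0.1273

0.127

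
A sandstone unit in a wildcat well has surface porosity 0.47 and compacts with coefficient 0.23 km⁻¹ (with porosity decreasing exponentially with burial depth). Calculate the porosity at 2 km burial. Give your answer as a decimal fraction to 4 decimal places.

φ = φ₀·exp(−k·Z) = 0.47 × exp(−0.23 × 2) = 0.47 × exp(−0.46)
  = 0.47 × 0.6313 = 0.2967

0.2967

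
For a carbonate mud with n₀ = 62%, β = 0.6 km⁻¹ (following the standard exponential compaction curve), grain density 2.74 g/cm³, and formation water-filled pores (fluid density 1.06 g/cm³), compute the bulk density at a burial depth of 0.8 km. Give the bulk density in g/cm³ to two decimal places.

2.10 g/cm³

Porosity at depth: n = 0.62·exp(−0.6×0.8) = 0.62×0.6188 = 0.3836
Bulk density: ρ_b = (1−n)ρ_g + n·ρ_f = 0.6164×2.74 + 0.3836×1.06
       = 1.689 + 0.407 = 2.095 g/cm³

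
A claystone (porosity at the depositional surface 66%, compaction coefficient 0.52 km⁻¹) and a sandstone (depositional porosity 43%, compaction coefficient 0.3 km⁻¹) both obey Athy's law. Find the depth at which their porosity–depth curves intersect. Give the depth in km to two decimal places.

1.95 km

Set phi₀ₐ e^(−kₐz) = phi₀ᵦ e^(−kᵦz) ⇒ ln(phi₀ₐ/phi₀ᵦ) = (kₐ − kᵦ)·z
z = ln(0.66/0.43) / (0.52 − 0.3) = 0.4285 / 0.22 = 1.948 km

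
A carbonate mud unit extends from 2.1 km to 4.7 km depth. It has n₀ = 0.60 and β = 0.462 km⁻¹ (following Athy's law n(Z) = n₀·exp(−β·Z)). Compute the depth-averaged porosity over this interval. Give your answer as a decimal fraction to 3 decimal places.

⟨n⟩ = (1/(Z₂−Z₁)) ∫ n₀ e^(−βZ) dZ = n₀·(e^(−β·Z₁) − e^(−β·Z₂)) / (β·(Z₂−Z₁))
e^(−0.462×2.1) = 0.3790; e^(−0.462×4.7) = 0.1140
⟨n⟩ = 0.6 × (0.3790 − 0.1140) / (0.462 × 2.6) = 0.6 × 0.2206 = 0.1324

0.132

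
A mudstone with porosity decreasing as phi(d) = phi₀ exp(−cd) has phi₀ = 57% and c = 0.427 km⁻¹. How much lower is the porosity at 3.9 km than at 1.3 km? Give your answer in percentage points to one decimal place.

phi(1.3) = 0.57·e^(−0.427×1.3) = 0.3272
phi(3.9) = 0.57·e^(−0.427×3.9) = 0.1078
Δphi = 0.3272 − 0.1078 = 0.2194

21.9 percentage points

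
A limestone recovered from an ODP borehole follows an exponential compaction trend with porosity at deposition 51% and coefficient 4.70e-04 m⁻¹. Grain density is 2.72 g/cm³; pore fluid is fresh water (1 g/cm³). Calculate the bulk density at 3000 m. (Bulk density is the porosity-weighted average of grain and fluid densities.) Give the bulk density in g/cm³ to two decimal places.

2.51 g/cm³

Working in km (1 km = 1000 m; β in km⁻¹ = β in m⁻¹ × 1000):
Porosity at depth: φ = 0.51·exp(−0.47×3) = 0.51×0.2441 = 0.1245
Bulk density: ρ_b = (1−φ)ρ_g + φ·ρ_f = 0.8755×2.72 + 0.1245×1
       = 2.381 + 0.125 = 2.506 g/cm³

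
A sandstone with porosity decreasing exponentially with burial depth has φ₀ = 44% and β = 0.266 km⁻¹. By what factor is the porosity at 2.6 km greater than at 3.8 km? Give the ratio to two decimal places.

1.38

φ(z₁)/φ(z₂) = e^(−β·z₁)/e^(−β·z₂) = e^{β(z₂−z₁)}
= exp(0.266 × 1.2) = exp(0.3192) = 1.3760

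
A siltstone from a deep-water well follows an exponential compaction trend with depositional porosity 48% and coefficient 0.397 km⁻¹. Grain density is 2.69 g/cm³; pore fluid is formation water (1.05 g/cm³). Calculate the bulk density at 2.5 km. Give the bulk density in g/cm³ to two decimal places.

Porosity at depth: φ = 0.48·exp(−0.397×2.5) = 0.48×0.3706 = 0.1779
Bulk density: ρ_b = (1−φ)ρ_g + φ·ρ_f = 0.8221×2.69 + 0.1779×1.05
       = 2.211 + 0.187 = 2.398 g/cm³

2.40 g/cm³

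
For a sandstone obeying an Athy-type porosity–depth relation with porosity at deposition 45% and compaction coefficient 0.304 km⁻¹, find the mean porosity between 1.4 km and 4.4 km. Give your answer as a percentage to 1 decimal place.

⟨n⟩ = (1/(Z₂−Z₁)) ∫ n₀ e^(−βZ) dZ = n₀·(e^(−β·Z₁) − e^(−β·Z₂)) / (β·(Z₂−Z₁))
e^(−0.304×1.4) = 0.6534; e^(−0.304×4.4) = 0.2625
⟨n⟩ = 0.45 × (0.6534 − 0.2625) / (0.304 × 3) = 0.45 × 0.4286 = 0.1929

19.3%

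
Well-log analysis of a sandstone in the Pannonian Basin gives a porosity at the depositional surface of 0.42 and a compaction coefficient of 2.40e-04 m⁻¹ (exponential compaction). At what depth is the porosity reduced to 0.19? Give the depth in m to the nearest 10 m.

Working in km (1 km = 1000 m; c in km⁻¹ = c in m⁻¹ × 1000):
Invert Athy's law: Z = ln(n₀/n) / c
Z = ln(0.42/0.19) / 0.24 = ln(2.211) / 0.24 = 0.7932 / 0.24 = 3.305 km

3310 m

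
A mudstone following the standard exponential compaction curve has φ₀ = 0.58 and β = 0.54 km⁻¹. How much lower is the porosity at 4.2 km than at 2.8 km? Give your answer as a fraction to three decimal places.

φ(2.8) = 0.58·e^(−0.54×2.8) = 0.1279
φ(4.2) = 0.58·e^(−0.54×4.2) = 0.0600
Δφ = 0.1279 − 0.0600 = 0.0678

0.068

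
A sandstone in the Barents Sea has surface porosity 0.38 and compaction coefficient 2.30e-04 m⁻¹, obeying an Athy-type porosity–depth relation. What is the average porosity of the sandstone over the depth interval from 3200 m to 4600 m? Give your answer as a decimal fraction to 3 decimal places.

Working in km (1 km = 1000 m; c in km⁻¹ = c in m⁻¹ × 1000):
⟨phi⟩ = (1/(d₂−d₁)) ∫ phi₀ e^(−cd) dd = phi₀·(e^(−c·d₁) − e^(−c·d₂)) / (c·(d₂−d₁))
e^(−0.23×3.2) = 0.4790; e^(−0.23×4.6) = 0.3471
⟨phi⟩ = 0.38 × (0.4790 − 0.3471) / (0.23 × 1.4) = 0.38 × 0.4096 = 0.1556

0.156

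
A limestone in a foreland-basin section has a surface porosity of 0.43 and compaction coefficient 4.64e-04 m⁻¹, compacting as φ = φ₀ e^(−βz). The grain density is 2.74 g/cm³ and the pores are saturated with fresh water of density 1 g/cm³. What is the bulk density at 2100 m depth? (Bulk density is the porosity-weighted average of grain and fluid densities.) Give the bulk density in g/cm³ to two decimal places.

2.46 g/cm³

Working in km (1 km = 1000 m; β in km⁻¹ = β in m⁻¹ × 1000):
Porosity at depth: φ = 0.43·exp(−0.464×2.1) = 0.43×0.3774 = 0.1623
Bulk density: ρ_b = (1−φ)ρ_g + φ·ρ_f = 0.8377×2.74 + 0.1623×1
       = 2.295 + 0.162 = 2.458 g/cm³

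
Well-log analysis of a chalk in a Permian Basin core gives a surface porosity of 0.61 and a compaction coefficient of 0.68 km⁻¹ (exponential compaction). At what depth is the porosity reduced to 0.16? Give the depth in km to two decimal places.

Invert Athy's law: Z = ln(phi₀/phi) / k
Z = ln(0.61/0.16) / 0.68 = ln(3.812) / 0.68 = 1.3383 / 0.68 = 1.968 km

1.97 km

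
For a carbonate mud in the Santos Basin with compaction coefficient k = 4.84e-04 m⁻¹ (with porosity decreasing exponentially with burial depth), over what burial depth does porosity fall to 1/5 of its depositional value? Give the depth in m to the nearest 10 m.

3330 m

Working in km (1 km = 1000 m; k in km⁻¹ = k in m⁻¹ × 1000):
φ/φ₀ = 1/5 ⇒ exp(−k·z) = 1/5 ⇒ z = ln(5) / k
z = 1.6094 / 0.484 = 3.325 km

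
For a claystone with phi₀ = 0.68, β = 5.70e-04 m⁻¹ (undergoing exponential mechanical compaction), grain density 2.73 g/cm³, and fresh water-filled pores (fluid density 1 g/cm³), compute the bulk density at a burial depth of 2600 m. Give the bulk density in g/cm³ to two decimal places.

2.46 g/cm³

Working in km (1 km = 1000 m; β in km⁻¹ = β in m⁻¹ × 1000):
Porosity at depth: phi = 0.68·exp(−0.57×2.6) = 0.68×0.2272 = 0.1545
Bulk density: ρ_b = (1−phi)ρ_g + phi·ρ_f = 0.8455×2.73 + 0.1545×1
       = 2.308 + 0.154 = 2.463 g/cm³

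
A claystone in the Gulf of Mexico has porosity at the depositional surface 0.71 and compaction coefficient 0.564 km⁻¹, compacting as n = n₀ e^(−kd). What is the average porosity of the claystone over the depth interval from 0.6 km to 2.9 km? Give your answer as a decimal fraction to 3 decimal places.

0.284

⟨n⟩ = (1/(d₂−d₁)) ∫ n₀ e^(−kd) dd = n₀·(e^(−k·d₁) − e^(−k·d₂)) / (k·(d₂−d₁))
e^(−0.564×0.6) = 0.7129; e^(−0.564×2.9) = 0.1948
⟨n⟩ = 0.71 × (0.7129 − 0.1948) / (0.564 × 2.3) = 0.71 × 0.3994 = 0.2836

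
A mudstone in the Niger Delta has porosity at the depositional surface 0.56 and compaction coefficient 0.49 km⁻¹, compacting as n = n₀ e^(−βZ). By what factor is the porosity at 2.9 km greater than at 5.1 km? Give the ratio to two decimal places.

2.94

n(Z₁)/n(Z₂) = e^(−β·Z₁)/e^(−β·Z₂) = e^{β(Z₂−Z₁)}
= exp(0.49 × 2.2) = exp(1.078) = 2.9388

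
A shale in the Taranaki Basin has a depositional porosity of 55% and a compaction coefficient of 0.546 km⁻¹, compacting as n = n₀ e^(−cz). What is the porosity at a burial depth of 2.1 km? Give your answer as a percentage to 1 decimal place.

n = n₀·exp(−c·z) = 0.55 × exp(−0.546 × 2.1) = 0.55 × exp(−1.147)
  = 0.55 × 0.3177 = 0.1747

17.5%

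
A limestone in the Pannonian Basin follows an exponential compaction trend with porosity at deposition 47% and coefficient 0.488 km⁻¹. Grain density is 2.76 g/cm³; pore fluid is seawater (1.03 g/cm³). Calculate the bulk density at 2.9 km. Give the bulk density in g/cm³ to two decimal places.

2.56 g/cm³

Porosity at depth: φ = 0.47·exp(−0.488×2.9) = 0.47×0.2429 = 0.1142
Bulk density: ρ_b = (1−φ)ρ_g + φ·ρ_f = 0.8858×2.76 + 0.1142×1.03
       = 2.445 + 0.118 = 2.563 g/cm³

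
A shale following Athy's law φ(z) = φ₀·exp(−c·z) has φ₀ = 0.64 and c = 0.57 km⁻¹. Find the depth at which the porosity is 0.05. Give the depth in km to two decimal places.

Invert Athy's law: z = ln(φ₀/φ) / c
z = ln(0.64/0.05) / 0.57 = ln(12.8) / 0.57 = 2.5494 / 0.57 = 4.473 km

4.47 km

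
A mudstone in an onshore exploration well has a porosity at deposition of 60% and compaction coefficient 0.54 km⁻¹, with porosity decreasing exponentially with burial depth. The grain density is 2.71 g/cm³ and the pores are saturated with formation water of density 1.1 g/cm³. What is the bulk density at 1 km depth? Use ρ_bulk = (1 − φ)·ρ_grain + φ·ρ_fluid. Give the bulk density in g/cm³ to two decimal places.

Porosity at depth: n = 0.6·exp(−0.54×1) = 0.6×0.5827 = 0.3496
Bulk density: ρ_b = (1−n)ρ_g + n·ρ_f = 0.6504×2.71 + 0.3496×1.1
       = 1.762 + 0.385 = 2.147 g/cm³

2.15 g/cm³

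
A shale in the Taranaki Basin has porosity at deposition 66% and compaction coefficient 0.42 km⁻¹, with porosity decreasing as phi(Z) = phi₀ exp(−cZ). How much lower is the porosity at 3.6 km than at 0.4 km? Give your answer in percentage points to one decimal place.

41.2 percentage points

phi(0.4) = 0.66·e^(−0.42×0.4) = 0.5579
phi(3.6) = 0.66·e^(−0.42×3.6) = 0.1455
Δphi = 0.5579 − 0.1455 = 0.4124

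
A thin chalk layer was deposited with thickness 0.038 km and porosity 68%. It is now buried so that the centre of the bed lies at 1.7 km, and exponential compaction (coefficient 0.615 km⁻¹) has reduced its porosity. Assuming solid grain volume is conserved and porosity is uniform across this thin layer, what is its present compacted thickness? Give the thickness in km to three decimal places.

0.016 km

Porosity at 1.7 km: n = 0.68·exp(−0.615×1.7) = 0.2390
Solid-volume conservation: h(1−n) = h₀(1−n₀) ⇒ h = h₀·(1−n₀)/(1−n)
h = 0.038 × (1 − 0.68)/(1 − 0.2390) = 0.038 × 0.4205 = 0.0160 km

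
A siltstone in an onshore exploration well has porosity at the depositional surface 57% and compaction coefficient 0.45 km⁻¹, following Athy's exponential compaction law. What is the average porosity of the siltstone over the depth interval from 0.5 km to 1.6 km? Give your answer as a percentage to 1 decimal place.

⟨phi⟩ = (1/(z₂−z₁)) ∫ phi₀ e^(−cz) dz = phi₀·(e^(−c·z₁) − e^(−c·z₂)) / (c·(z₂−z₁))
e^(−0.45×0.5) = 0.7985; e^(−0.45×1.6) = 0.4868
⟨phi⟩ = 0.57 × (0.7985 − 0.4868) / (0.45 × 1.1) = 0.57 × 0.6298 = 0.3590

35.9%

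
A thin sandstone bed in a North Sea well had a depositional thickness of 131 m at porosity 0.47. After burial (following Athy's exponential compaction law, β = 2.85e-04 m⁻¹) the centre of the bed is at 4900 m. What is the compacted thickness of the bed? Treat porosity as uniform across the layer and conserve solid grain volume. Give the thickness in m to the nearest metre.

79 m

Working in km (1 km = 1000 m; β in km⁻¹ = β in m⁻¹ × 1000):
Porosity at 4.9 km: n = 0.47·exp(−0.285×4.9) = 0.1163
Solid-volume conservation: h(1−n) = h₀(1−n₀) ⇒ h = h₀·(1−n₀)/(1−n)
h = 0.131 × (1 − 0.47)/(1 − 0.1163) = 0.131 × 0.5998 = 0.0786 km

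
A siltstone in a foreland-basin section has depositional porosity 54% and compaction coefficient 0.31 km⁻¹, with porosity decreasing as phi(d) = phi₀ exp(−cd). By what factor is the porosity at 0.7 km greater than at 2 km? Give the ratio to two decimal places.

1.50

phi(d₁)/phi(d₂) = e^(−c·d₁)/e^(−c·d₂) = e^{c(d₂−d₁)}
= exp(0.31 × 1.3) = exp(0.403) = 1.4963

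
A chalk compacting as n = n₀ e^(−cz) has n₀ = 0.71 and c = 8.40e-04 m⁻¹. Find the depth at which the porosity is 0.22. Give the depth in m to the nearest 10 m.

Working in km (1 km = 1000 m; c in km⁻¹ = c in m⁻¹ × 1000):
Invert Athy's law: z = ln(n₀/n) / c
z = ln(0.71/0.22) / 0.84 = ln(3.227) / 0.84 = 1.1716 / 0.84 = 1.395 km

1390 m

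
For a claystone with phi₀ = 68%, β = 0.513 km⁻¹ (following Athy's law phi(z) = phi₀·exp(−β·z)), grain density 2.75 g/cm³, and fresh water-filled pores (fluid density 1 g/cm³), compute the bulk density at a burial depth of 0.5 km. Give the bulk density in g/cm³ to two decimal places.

1.83 g/cm³

Porosity at depth: phi = 0.68·exp(−0.513×0.5) = 0.68×0.7738 = 0.5262
Bulk density: ρ_b = (1−phi)ρ_g + phi·ρ_f = 0.4738×2.75 + 0.5262×1
       = 1.303 + 0.526 = 1.829 g/cm³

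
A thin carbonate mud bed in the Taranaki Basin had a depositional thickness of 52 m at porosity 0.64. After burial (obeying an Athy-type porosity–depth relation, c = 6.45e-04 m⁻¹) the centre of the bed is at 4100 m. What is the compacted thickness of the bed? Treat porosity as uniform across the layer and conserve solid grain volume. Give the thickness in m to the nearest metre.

20 m

Working in km (1 km = 1000 m; c in km⁻¹ = c in m⁻¹ × 1000):
Porosity at 4.1 km: n = 0.64·exp(−0.645×4.1) = 0.0455
Solid-volume conservation: h(1−n) = h₀(1−n₀) ⇒ h = h₀·(1−n₀)/(1−n)
h = 0.052 × (1 − 0.64)/(1 − 0.0455) = 0.052 × 0.3771 = 0.0196 km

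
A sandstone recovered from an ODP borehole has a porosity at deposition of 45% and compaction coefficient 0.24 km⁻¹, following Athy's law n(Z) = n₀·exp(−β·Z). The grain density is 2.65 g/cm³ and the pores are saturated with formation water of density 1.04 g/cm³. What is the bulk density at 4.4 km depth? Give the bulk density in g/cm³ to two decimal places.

2.40 g/cm³

Porosity at depth: n = 0.45·exp(−0.24×4.4) = 0.45×0.3478 = 0.1565
Bulk density: ρ_b = (1−n)ρ_g + n·ρ_f = 0.8435×2.65 + 0.1565×1.04
       = 2.235 + 0.163 = 2.398 g/cm³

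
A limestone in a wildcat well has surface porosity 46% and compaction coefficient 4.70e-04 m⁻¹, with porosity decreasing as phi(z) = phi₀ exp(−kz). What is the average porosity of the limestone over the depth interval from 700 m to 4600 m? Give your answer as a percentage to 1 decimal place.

Working in km (1 km = 1000 m; k in km⁻¹ = k in m⁻¹ × 1000):
⟨phi⟩ = (1/(z₂−z₁)) ∫ phi₀ e^(−kz) dz = phi₀·(e^(−k·z₁) − e^(−k·z₂)) / (k·(z₂−z₁))
e^(−0.47×0.7) = 0.7196; e^(−0.47×4.6) = 0.1151
⟨phi⟩ = 0.46 × (0.7196 − 0.1151) / (0.47 × 3.9) = 0.46 × 0.3298 = 0.1517

15.2%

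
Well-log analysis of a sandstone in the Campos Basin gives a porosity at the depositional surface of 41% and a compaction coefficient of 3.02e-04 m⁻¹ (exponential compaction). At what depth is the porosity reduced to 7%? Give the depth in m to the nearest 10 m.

5850 m

Working in km (1 km = 1000 m; c in km⁻¹ = c in m⁻¹ × 1000):
Invert Athy's law: d = ln(phi₀/phi) / c
d = ln(0.41/0.07) / 0.302 = ln(5.857) / 0.302 = 1.7677 / 0.302 = 5.853 km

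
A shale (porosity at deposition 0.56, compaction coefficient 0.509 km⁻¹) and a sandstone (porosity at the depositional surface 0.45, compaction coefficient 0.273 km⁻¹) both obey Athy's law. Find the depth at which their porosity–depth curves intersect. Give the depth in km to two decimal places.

0.93 km

Set φ₀ₐ e^(−cₐz) = φ₀ᵦ e^(−cᵦz) ⇒ ln(φ₀ₐ/φ₀ᵦ) = (cₐ − cᵦ)·z
z = ln(0.56/0.45) / (0.509 − 0.273) = 0.2187 / 0.236 = 0.927 km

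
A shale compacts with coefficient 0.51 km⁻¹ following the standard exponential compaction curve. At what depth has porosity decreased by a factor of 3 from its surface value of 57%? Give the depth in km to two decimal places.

2.15 km

phi/phi₀ = 1/3 ⇒ exp(−β·z) = 1/3 ⇒ z = ln(3) / β
z = 1.0986 / 0.51 = 2.154 km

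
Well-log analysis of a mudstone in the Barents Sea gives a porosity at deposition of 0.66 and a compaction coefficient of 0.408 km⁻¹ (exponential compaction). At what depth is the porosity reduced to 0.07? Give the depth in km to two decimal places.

Invert Athy's law: Z = ln(phi₀/phi) / k
Z = ln(0.66/0.07) / 0.408 = ln(9.429) / 0.408 = 2.2437 / 0.408 = 5.499 km

5.50 km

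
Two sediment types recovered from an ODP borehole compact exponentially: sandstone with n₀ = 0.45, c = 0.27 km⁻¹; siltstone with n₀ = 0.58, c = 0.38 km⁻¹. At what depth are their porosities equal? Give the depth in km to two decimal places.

Set n₀ₐ e^(−cₐz) = n₀ᵦ e^(−cᵦz) ⇒ ln(n₀ₐ/n₀ᵦ) = (cₐ − cᵦ)·z
z = ln(0.45/0.58) / (0.27 − 0.38) = -0.2538 / -0.11 = 2.307 km

2.31 km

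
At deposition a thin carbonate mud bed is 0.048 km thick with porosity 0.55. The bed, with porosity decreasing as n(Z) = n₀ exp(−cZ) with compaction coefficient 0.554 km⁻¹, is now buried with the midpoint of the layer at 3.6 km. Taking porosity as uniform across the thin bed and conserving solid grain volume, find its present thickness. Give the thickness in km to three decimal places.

0.023 km

Porosity at 3.6 km: n = 0.55·exp(−0.554×3.6) = 0.0749
Solid-volume conservation: h(1−n) = h₀(1−n₀) ⇒ h = h₀·(1−n₀)/(1−n)
h = 0.048 × (1 − 0.55)/(1 − 0.0749) = 0.048 × 0.4864 = 0.0233 km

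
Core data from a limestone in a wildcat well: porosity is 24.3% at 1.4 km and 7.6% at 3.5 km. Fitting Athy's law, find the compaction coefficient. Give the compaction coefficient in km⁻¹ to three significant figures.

0.553 km⁻¹

Athy: phi(z) = phi₀ e^(−kz) ⇒ phi₁/phi₂ = e^{k(z₂−z₁)} ⇒ k = ln(phi₁/phi₂)/(z₂−z₁)
k = ln(0.243/0.076) / (3.5 − 1.4) = ln(3.197) / 2.1 = 1.1623 / 2.1 = 0.5535 km⁻¹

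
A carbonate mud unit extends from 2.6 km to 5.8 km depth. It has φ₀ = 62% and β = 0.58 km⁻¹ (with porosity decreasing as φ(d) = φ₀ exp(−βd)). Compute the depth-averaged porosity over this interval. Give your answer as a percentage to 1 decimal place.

⟨φ⟩ = (1/(d₂−d₁)) ∫ φ₀ e^(−βd) dd = φ₀·(e^(−β·d₁) − e^(−β·d₂)) / (β·(d₂−d₁))
e^(−0.58×2.6) = 0.2214; e^(−0.58×5.8) = 0.0346
⟨φ⟩ = 0.62 × (0.2214 − 0.0346) / (0.58 × 3.2) = 0.62 × 0.1006 = 0.0624

6.2%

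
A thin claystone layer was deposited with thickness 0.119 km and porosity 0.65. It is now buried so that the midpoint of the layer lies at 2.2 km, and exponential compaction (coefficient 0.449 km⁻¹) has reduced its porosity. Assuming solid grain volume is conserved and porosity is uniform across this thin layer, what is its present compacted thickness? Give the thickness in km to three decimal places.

Porosity at 2.2 km: φ = 0.65·exp(−0.449×2.2) = 0.2421
Solid-volume conservation: h(1−φ) = h₀(1−φ₀) ⇒ h = h₀·(1−φ₀)/(1−φ)
h = 0.119 × (1 − 0.65)/(1 − 0.2421) = 0.119 × 0.4618 = 0.0550 km

0.055 km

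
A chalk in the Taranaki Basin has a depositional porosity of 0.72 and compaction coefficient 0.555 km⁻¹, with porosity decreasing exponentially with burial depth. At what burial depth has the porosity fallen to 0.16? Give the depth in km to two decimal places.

Invert Athy's law: z = ln(n₀/n) / c
z = ln(0.72/0.16) / 0.555 = ln(4.5) / 0.555 = 1.5041 / 0.555 = 2.710 km

2.71 km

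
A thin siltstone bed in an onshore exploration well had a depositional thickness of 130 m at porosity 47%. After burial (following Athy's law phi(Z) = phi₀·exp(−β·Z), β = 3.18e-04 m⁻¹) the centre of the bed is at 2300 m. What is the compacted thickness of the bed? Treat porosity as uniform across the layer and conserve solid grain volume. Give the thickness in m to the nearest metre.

Working in km (1 km = 1000 m; β in km⁻¹ = β in m⁻¹ × 1000):
Porosity at 2.3 km: phi = 0.47·exp(−0.318×2.3) = 0.2262
Solid-volume conservation: h(1−phi) = h₀(1−phi₀) ⇒ h = h₀·(1−phi₀)/(1−phi)
h = 0.13 × (1 − 0.47)/(1 − 0.2262) = 0.13 × 0.6849 = 0.0890 km

89 m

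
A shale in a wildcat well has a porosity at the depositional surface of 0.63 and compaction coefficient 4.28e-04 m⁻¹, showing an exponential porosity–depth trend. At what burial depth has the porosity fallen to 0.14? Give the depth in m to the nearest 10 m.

Working in km (1 km = 1000 m; k in km⁻¹ = k in m⁻¹ × 1000):
Invert Athy's law: Z = ln(phi₀/phi) / k
Z = ln(0.63/0.14) / 0.428 = ln(4.5) / 0.428 = 1.5041 / 0.428 = 3.514 km

3510 m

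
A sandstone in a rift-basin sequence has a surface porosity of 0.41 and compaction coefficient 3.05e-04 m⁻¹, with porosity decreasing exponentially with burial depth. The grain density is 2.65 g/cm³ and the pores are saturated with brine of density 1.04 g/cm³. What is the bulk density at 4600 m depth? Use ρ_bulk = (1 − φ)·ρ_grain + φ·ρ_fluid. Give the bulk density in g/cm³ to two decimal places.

Working in km (1 km = 1000 m; c in km⁻¹ = c in m⁻¹ × 1000):
Porosity at depth: φ = 0.41·exp(−0.305×4.6) = 0.41×0.2459 = 0.1008
Bulk density: ρ_b = (1−φ)ρ_g + φ·ρ_f = 0.8992×2.65 + 0.1008×1.04
       = 2.383 + 0.105 = 2.488 g/cm³

2.49 g/cm³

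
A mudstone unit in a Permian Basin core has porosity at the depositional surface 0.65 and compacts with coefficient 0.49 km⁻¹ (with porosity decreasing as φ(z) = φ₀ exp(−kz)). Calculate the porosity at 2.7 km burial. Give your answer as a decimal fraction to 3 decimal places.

φ = φ₀·exp(−k·z) = 0.65 × exp(−0.49 × 2.7) = 0.65 × exp(−1.323)
  = 0.65 × 0.2663 = 0.1731

0.173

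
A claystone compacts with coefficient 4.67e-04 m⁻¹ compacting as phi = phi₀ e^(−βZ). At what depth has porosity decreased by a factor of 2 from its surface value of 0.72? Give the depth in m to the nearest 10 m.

Working in km (1 km = 1000 m; β in km⁻¹ = β in m⁻¹ × 1000):
phi/phi₀ = 1/2 ⇒ exp(−β·Z) = 1/2 ⇒ Z = ln(2) / β
Z = 0.6931 / 0.467 = 1.484 km

1480 m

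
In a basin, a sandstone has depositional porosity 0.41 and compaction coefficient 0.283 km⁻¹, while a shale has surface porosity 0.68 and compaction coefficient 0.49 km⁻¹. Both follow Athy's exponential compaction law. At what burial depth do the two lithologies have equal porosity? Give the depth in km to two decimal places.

Set phi₀ₐ e^(−βₐZ) = phi₀ᵦ e^(−βᵦZ) ⇒ ln(phi₀ₐ/phi₀ᵦ) = (βₐ − βᵦ)·Z
Z = ln(0.41/0.68) / (0.283 − 0.49) = -0.5059 / -0.207 = 2.444 km

2.44 km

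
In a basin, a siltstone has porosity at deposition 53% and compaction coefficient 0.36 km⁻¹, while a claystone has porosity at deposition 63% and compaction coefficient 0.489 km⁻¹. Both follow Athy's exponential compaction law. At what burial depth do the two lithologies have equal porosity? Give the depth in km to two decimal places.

1.34 km

Set n₀ₐ e^(−βₐd) = n₀ᵦ e^(−βᵦd) ⇒ ln(n₀ₐ/n₀ᵦ) = (βₐ − βᵦ)·d
d = ln(0.53/0.63) / (0.36 − 0.489) = -0.1728 / -0.129 = 1.340 km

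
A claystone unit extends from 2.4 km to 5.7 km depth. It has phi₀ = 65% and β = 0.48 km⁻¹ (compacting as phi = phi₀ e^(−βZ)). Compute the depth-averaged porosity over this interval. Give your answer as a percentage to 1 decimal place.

10.3%

⟨phi⟩ = (1/(Z₂−Z₁)) ∫ phi₀ e^(−βZ) dZ = phi₀·(e^(−β·Z₁) − e^(−β·Z₂)) / (β·(Z₂−Z₁))
e^(−0.48×2.4) = 0.3160; e^(−0.48×5.7) = 0.0648
⟨phi⟩ = 0.65 × (0.3160 − 0.0648) / (0.48 × 3.3) = 0.65 × 0.1586 = 0.1031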